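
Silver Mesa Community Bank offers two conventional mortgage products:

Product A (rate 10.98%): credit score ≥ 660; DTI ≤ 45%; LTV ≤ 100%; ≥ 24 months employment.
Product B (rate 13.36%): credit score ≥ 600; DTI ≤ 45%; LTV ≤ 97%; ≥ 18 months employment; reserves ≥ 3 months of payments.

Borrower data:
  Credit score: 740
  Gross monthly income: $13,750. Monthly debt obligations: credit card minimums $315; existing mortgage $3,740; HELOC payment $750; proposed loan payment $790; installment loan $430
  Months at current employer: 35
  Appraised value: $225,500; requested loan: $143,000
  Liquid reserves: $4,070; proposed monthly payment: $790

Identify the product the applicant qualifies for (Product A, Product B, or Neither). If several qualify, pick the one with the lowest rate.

Total debts = (315 + 3,740 + 750 + 790 + 430) = 6,025; DTI = 6,025/13,750 = 43.8%.
LTV = 143,000/225,500 = 63.4%.
Reserves = 4,070/790 = 5.2 months.
Product A: score 740 ≥ 660; DTI 43.8% ≤ 45%; LTV 63.4% ≤ 100%; employment 35 ≥ 24 mo → qualifies.
Product B: score 740 ≥ 600; DTI 43.8% ≤ 45%; LTV 63.4% ≤ 97%; employment 35 ≥ 18 mo; reserves 5.2 ≥ 3 mo → qualifies.
Qualifying: Product A, Product B. Lowest rate is 10.98% → Product A.

Product A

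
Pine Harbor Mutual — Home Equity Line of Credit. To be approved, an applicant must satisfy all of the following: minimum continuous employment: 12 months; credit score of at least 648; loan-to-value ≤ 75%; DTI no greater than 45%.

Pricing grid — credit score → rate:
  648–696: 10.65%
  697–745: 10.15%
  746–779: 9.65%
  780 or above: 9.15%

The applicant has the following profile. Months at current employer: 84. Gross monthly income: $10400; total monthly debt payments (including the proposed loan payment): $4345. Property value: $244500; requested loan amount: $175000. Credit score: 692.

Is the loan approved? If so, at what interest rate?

Credit score 692 ≥ 648 (meets minimum)
LTV = 175,000/244,500 = 71.6% ≤ 75%
Employment 84 ≥ 12 months
DTI = 4,345/10,400 = 41.8% ≤ 45%
All requirements met. Score 692 falls in the 648–696 tier → 10.65%.

Approved at 10.65%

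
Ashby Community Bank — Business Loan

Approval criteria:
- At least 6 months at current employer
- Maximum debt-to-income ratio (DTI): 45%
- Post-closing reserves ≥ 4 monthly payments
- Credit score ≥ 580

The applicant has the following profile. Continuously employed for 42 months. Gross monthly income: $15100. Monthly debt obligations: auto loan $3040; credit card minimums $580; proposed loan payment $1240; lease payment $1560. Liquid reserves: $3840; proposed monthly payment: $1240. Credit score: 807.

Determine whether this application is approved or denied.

Denied

Employment 42 ≥ 6 months
Total monthly debts = (3,040 + 580 + 1,240 + 1,560) = 6,420. DTI: 6,420 ÷ 15,100 = 42.5%, within the 45% cap
Liquid reserves cover 3,840/1,240 = 3.1 months — < 4 required
Credit score 807 ≥ 580 (meets)
Fails on reserves.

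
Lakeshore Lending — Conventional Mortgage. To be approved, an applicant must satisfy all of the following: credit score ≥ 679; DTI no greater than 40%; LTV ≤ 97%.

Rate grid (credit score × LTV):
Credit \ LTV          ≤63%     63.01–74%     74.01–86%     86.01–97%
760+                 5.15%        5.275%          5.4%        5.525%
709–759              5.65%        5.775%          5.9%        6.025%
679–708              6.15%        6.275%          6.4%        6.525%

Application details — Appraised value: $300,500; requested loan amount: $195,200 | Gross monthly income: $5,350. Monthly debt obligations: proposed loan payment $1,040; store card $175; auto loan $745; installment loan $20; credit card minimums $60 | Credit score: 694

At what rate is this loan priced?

Credit score 694 ≥ 679; Total monthly debts = (1,040 + 175 + 745 + 20 + 60) = 2,040. Debt-to-income = 2,040/5,350 = 38.1% — meets 40% limit
LTV: 195,200 ÷ 300,500 = 65%, within 97% cap
Row: 694 falls in 679–708. Column: 65% falls in 63.01–74%. Rate = 6.275%.

6.275%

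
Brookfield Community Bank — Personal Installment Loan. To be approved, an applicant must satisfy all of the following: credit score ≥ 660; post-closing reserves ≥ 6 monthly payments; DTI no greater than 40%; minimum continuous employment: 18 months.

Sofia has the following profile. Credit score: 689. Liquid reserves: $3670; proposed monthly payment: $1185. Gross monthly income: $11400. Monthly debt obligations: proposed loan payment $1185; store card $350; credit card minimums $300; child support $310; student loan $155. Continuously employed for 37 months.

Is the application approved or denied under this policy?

Credit score 689 ≥ 660 (meets)
Liquid reserves cover 3,670/1,185 = 3.1 months — < 6 required
Total monthly debts = (1,185 + 350 + 300 + 310 + 155) = 2,300. DTI: 2,300 ÷ 11,400 = 20.2%, within the 40% cap
Employment 37 ≥ 18 months
Fails on reserves.

Denied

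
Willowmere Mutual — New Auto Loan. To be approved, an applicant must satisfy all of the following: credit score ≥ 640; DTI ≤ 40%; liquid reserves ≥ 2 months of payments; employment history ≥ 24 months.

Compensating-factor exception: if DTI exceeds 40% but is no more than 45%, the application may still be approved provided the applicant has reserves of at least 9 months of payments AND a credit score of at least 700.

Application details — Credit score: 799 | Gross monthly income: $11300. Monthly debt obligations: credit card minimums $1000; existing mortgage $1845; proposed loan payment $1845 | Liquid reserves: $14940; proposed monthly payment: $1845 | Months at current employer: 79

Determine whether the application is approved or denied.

Denied

Credit score 799 ≥ 640 (meets base)
Total debts = (1,000 + 1,845 + 1,845) = 4,690. DTI: 4,690 ÷ 11,300 = 41.5%, over the 40% base limit.
Reserves: 14,940 ÷ 1,845 = 8.1 months (meets 2-month minimum)
Employment 79 ≥ 24 months
41.5% falls in the override range (40%–45%), so the compensating-factor test applies.
Reserves 8.1 < 9 months; credit score 799 ≥ 700.
Compensating-factor requirement not fully met.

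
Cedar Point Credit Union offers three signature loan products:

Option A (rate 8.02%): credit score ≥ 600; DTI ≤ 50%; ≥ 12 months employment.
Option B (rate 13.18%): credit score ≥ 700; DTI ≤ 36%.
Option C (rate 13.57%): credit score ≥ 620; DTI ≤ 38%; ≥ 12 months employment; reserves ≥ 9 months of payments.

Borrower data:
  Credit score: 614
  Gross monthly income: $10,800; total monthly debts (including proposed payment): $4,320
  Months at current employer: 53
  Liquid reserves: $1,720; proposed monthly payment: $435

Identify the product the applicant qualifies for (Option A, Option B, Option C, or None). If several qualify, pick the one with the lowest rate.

Option A

DTI = 4,320/10,800 = 40%.
Reserves = 1,720/435 = 4.0 months.
Option A: score 614 ≥ 600; DTI 40% ≤ 50%; employment 53 ≥ 12 mo → qualifies.
Option B: score 614 < 700; DTI 40% > 36% → does not qualify.
Option C: score 614 < 620; DTI 40% > 38%; employment 53 ≥ 12 mo; reserves 4.0 < 9 mo → does not qualify.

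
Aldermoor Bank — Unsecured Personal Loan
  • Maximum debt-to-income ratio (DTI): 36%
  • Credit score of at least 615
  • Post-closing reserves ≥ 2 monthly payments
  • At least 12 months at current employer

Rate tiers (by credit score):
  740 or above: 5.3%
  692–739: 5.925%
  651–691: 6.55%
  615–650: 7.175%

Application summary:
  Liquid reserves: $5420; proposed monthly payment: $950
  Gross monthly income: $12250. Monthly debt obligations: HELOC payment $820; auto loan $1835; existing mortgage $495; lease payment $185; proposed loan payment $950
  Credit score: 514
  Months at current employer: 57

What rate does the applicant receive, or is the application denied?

Denied

Credit score 514 < 615 (below minimum)
Employment 57 ≥ 12 months
Liquid reserves cover 5,420/950 = 5.7 months — ≥ 2 required
Total monthly debts = (820 + 1,835 + 495 + 185 + 950) = 4,285. DTI: 4,285 ÷ 12,250 = 35%, within the 36% cap
Not all requirements met → denied.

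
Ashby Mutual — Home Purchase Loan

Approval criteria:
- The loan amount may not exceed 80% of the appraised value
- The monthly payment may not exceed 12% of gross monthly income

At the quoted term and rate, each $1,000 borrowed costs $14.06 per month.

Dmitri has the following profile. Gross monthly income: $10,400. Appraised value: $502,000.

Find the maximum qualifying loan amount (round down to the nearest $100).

Payment cap: 12% × $10,400 = $1,248/month.
At $14.06 per $1,000, that supports 1,248/14.06 × 1,000 ≈ $88,762 → $88,700.
LTV cap: 80% × $502,000 = $401,600 → $401,600.
Binding constraint: payment-to-income.

$88,700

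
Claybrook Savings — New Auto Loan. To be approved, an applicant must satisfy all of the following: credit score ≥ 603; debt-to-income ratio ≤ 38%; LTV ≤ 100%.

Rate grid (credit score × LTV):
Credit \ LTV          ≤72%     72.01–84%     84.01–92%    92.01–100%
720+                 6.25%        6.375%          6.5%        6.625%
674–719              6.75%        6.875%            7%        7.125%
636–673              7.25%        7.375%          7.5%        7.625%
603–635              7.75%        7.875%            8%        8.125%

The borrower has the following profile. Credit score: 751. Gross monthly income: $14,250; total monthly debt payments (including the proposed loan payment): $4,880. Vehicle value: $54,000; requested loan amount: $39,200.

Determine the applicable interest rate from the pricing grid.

Credit score 751 ≥ 603; DTI = 4,880/14,250 = 34.2% ≤ 38%
LTV = 39,200/54,000 = 72.6% ≤ 100%
Score 751 is in the 720+ band; LTV 72.6% is in the 72.01–84% band → 6.375%.

6.375%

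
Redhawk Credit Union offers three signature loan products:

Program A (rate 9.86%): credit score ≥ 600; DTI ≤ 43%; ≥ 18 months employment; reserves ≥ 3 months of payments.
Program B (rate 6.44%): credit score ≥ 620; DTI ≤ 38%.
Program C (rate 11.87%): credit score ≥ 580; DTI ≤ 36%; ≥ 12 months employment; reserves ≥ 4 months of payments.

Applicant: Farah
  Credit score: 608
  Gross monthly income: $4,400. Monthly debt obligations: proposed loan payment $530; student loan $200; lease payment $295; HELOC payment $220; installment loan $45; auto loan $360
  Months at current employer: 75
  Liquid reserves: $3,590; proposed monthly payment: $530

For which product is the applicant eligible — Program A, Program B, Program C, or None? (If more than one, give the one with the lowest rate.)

Total debts = (530 + 200 + 295 + 220 + 45 + 360) = 1,650; DTI = 1,650/4,400 = 37.5%.
Reserves = 3,590/530 = 6.8 months.
Program A: score 608 ≥ 600; DTI 37.5% ≤ 43%; employment 75 ≥ 18 mo; reserves 6.8 ≥ 3 mo → qualifies.
Program B: score 608 < 620; DTI 37.5% ≤ 38% → does not qualify.
Program C: score 608 ≥ 580; DTI 37.5% > 36%; employment 75 ≥ 12 mo; reserves 6.8 ≥ 4 mo → does not qualify.

Program A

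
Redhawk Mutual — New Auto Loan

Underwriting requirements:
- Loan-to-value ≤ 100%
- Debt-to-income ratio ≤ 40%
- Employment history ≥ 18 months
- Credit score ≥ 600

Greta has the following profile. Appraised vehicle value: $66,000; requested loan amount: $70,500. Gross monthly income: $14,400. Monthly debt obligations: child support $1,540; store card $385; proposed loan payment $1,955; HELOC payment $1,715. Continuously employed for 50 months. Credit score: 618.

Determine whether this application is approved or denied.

Denied

Loan-to-value = 70,500/66,000 = 106.8% — fail (100% max)
Total monthly debts = (1,540 + 385 + 1,955 + 1,715) = 5,595. DTI = 5,595/14,400 = 38.9% ≤ 40%
Employment 50 ≥ 18 months
Credit score 618 ≥ 600 (meets)
Fails on LTV.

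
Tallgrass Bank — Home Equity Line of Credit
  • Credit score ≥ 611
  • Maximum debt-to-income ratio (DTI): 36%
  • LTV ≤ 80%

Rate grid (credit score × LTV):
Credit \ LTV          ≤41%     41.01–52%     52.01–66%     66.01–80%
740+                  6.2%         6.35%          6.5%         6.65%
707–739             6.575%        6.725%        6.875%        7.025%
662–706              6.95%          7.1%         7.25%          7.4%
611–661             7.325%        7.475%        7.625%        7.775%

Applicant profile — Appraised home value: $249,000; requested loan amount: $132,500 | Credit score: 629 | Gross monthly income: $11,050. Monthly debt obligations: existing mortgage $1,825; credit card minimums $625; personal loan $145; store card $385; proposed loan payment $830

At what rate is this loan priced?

Credit score 629 ≥ 611; Total monthly debts = (1,825 + 625 + 145 + 385 + 830) = 3,810. Debt-to-income = 3,810/11,050 = 34.5% — meets 36% limit
Loan-to-value = 132,500/249,000 = 53.2% — pass (80% max)
Credit 629 → row 611–661; LTV 53.2% → column 52.01–66%. Grid cell → 7.625%.

7.625%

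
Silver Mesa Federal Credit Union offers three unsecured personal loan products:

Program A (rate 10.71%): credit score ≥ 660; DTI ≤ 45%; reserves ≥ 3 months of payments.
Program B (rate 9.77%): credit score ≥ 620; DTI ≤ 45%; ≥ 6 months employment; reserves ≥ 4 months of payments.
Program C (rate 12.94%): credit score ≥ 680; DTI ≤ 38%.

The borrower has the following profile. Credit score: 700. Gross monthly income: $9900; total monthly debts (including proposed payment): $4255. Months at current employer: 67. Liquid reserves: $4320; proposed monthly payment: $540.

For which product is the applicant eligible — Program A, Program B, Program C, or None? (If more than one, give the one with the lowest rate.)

Program B

DTI = 4,255/9,900 = 43%.
Reserves = 4,320/540 = 8.0 months.
Program A: score 700 ≥ 660; DTI 43% ≤ 45%; reserves 8.0 ≥ 3 mo → qualifies.
Program B: score 700 ≥ 620; DTI 43% ≤ 45%; employment 67 ≥ 6 mo; reserves 8.0 ≥ 4 mo → qualifies.
Program C: score 700 ≥ 680; DTI 43% > 38% → does not qualify.
Qualifying: Program A, Program B. Lowest rate is 9.77% → Program B.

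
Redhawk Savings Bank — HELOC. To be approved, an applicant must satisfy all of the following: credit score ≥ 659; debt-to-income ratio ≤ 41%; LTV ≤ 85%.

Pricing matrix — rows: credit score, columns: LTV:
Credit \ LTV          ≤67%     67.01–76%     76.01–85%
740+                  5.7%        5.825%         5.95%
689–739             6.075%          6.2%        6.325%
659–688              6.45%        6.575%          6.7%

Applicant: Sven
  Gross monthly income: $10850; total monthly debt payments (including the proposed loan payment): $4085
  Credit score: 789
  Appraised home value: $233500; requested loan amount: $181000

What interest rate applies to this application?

5.95%

Credit score 789 ≥ 659; DTI = 4,085/10,850 = 37.6% ≤ 41%
LTV: 181,000 ÷ 233,500 = 77.5%, within 85% cap
Credit 789 → row 740+; LTV 77.5% → column 76.01–85%. Grid cell → 5.95%.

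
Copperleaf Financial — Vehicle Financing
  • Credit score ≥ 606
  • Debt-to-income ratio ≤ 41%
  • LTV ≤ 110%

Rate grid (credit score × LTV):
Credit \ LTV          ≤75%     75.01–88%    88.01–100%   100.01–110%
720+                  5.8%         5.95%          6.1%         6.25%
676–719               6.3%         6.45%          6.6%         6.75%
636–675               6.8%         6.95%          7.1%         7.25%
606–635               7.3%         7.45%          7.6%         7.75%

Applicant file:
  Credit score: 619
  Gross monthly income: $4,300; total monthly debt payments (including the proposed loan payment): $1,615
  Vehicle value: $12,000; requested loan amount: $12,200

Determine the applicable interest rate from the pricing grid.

7.75%

Credit score 619 ≥ 606; DTI = 1,615/4,300 = 37.6% ≤ 41%
LTV = 12,200/12,000 = 101.7% ≤ 110%
Score 619 is in the 606–635 band; LTV 101.7% is in the 100.01–110% band → 7.75%.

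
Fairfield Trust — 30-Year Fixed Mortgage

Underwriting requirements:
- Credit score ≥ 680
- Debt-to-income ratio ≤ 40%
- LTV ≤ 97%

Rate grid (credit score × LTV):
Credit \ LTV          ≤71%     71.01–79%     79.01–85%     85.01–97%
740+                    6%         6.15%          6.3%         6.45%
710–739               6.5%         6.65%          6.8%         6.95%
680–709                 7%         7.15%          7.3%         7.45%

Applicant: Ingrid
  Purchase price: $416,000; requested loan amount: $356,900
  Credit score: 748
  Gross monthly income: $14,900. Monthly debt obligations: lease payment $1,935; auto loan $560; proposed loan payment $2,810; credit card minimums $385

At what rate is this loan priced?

Credit score 748 ≥ 680; Total monthly debts = (1,935 + 560 + 2,810 + 385) = 5,690. DTI: 5,690 ÷ 14,900 = 38.2%, within the 40% cap
Loan-to-value = 356,900/416,000 = 85.8% — pass (97% max)
Row: 748 falls in 740+. Column: 85.8% falls in 85.01–97%. Rate = 6.45%.

6.45%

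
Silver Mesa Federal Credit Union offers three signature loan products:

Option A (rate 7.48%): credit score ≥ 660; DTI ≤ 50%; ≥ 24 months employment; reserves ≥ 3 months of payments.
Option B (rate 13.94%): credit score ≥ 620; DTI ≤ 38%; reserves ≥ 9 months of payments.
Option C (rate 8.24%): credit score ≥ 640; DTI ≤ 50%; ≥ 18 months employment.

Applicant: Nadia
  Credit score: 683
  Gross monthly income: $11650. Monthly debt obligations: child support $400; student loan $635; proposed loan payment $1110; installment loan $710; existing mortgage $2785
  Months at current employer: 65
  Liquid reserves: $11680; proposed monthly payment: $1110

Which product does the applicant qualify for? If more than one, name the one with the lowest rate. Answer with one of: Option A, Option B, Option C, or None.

Option A

Total debts = (400 + 635 + 1,110 + 710 + 2,785) = 5,640; DTI = 5,640/11,650 = 48.4%.
Reserves = 11,680/1,110 = 10.5 months.
Option A: score 683 ≥ 660; DTI 48.4% ≤ 50%; employment 65 ≥ 24 mo; reserves 10.5 ≥ 3 mo → qualifies.
Option B: score 683 ≥ 620; DTI 48.4% > 38%; reserves 10.5 ≥ 9 mo → does not qualify.
Option C: score 683 ≥ 640; DTI 48.4% ≤ 50%; employment 65 ≥ 18 mo → qualifies.
Qualifying: Option A, Option C. Lowest rate is 7.48% → Option A.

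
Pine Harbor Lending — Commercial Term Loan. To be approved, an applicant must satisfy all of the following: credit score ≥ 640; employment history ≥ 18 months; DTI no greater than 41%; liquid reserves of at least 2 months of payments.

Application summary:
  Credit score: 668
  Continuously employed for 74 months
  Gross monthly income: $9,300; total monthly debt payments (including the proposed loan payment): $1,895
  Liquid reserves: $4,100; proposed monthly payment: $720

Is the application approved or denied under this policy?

Approved

Credit score 668 ≥ 640 (meets)
Employment 74 ≥ 18 months
DTI = 1,895/9,300 = 20.4% ≤ 41%
Reserves: 4,100 ÷ 720 = 5.7 months (meets 2-month minimum)
All criteria satisfied.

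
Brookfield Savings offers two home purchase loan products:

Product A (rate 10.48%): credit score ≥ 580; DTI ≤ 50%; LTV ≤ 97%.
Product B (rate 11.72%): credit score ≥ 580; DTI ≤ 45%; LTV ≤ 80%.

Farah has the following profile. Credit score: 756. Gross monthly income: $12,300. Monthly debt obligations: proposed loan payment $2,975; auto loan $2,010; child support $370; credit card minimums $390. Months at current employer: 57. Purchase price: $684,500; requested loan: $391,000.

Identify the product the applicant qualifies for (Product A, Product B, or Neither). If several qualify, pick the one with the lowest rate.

Product A

Total debts = (2,975 + 2,010 + 370 + 390) = 5,745; DTI = 5,745/12,300 = 46.7%.
LTV = 391,000/684,500 = 57.1%.
Product A: score 756 ≥ 580; DTI 46.7% ≤ 50%; LTV 57.1% ≤ 97% → qualifies.
Product B: score 756 ≥ 580; DTI 46.7% > 45%; LTV 57.1% ≤ 80% → does not qualify.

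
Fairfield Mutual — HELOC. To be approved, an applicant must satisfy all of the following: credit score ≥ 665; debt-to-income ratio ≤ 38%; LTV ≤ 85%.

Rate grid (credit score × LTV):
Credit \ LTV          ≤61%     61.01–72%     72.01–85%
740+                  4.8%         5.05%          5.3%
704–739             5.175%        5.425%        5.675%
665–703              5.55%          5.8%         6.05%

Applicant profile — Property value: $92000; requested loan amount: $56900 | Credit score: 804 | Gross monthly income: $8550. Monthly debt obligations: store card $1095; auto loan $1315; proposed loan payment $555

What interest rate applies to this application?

Credit score 804 ≥ 665; Total monthly debts = (1,095 + 1,315 + 555) = 2,965. Debt-to-income = 2,965/8,550 = 34.7% — meets 38% limit
LTV: 56,900 ÷ 92,000 = 61.8%, within 85% cap
Credit 804 → row 740+; LTV 61.8% → column 61.01–72%. Grid cell → 5.05%.

5.05%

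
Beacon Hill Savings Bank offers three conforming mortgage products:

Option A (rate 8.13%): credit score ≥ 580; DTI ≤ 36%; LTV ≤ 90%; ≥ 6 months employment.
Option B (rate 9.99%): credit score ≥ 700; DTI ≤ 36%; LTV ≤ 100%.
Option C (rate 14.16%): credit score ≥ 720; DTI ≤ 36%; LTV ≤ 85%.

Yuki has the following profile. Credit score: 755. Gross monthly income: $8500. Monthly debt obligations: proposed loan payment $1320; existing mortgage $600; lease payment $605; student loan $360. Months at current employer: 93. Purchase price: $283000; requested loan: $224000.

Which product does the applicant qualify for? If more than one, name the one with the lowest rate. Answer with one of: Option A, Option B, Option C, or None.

Total debts = (1,320 + 600 + 605 + 360) = 2,885; DTI = 2,885/8,500 = 33.9%.
LTV = 224,000/283,000 = 79.2%.
Option A: score 755 ≥ 580; DTI 33.9% ≤ 36%; LTV 79.2% ≤ 90%; employment 93 ≥ 6 mo → qualifies.
Option B: score 755 ≥ 700; DTI 33.9% ≤ 36%; LTV 79.2% ≤ 100% → qualifies.
Option C: score 755 ≥ 720; DTI 33.9% ≤ 36%; LTV 79.2% ≤ 85% → qualifies.
Qualifying: Option A, Option B, Option C. Lowest rate is 8.13% → Option A.

Option A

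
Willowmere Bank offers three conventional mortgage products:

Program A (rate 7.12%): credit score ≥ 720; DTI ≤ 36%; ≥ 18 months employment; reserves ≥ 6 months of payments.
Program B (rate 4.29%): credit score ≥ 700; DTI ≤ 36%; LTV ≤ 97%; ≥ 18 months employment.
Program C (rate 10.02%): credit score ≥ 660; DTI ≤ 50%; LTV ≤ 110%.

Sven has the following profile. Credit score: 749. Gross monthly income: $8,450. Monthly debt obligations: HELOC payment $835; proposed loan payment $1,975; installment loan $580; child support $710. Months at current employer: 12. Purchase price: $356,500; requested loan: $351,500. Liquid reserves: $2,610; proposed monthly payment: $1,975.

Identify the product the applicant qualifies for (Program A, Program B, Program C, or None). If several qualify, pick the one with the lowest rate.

Program C

Total debts = (835 + 1,975 + 580 + 710) = 4,100; DTI = 4,100/8,450 = 48.5%.
LTV = 351,500/356,500 = 98.6%.
Reserves = 2,610/1,975 = 1.3 months.
Program A: score 749 ≥ 720; DTI 48.5% > 36%; employment 12 < 18 mo; reserves 1.3 < 6 mo → does not qualify.
Program B: score 749 ≥ 700; DTI 48.5% > 36%; LTV 98.6% > 97%; employment 12 < 18 mo → does not qualify.
Program C: score 749 ≥ 660; DTI 48.5% ≤ 50%; LTV 98.6% ≤ 110% → qualifies.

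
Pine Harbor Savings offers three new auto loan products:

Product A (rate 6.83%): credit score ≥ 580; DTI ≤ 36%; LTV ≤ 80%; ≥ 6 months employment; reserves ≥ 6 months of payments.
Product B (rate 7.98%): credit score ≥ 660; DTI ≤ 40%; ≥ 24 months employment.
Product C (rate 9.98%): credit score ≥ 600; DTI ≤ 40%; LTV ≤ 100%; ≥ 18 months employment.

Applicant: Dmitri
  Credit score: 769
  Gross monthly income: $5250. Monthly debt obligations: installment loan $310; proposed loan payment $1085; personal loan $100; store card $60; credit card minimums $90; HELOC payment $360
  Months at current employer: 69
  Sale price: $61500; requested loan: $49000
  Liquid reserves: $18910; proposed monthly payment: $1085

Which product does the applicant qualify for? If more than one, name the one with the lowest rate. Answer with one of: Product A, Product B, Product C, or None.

Product B

Total debts = (310 + 1,085 + 100 + 60 + 90 + 360) = 2,005; DTI = 2,005/5,250 = 38.2%.
LTV = 49,000/61,500 = 79.7%.
Reserves = 18,910/1,085 = 17.4 months.
Product A: score 769 ≥ 580; DTI 38.2% > 36%; LTV 79.7% ≤ 80%; employment 69 ≥ 6 mo; reserves 17.4 ≥ 6 mo → does not qualify.
Product B: score 769 ≥ 660; DTI 38.2% ≤ 40%; employment 69 ≥ 24 mo → qualifies.
Product C: score 769 ≥ 600; DTI 38.2% ≤ 40%; LTV 79.7% ≤ 100%; employment 69 ≥ 18 mo → qualifies.
Qualifying: Product B, Product C. Lowest rate is 7.98% → Product B.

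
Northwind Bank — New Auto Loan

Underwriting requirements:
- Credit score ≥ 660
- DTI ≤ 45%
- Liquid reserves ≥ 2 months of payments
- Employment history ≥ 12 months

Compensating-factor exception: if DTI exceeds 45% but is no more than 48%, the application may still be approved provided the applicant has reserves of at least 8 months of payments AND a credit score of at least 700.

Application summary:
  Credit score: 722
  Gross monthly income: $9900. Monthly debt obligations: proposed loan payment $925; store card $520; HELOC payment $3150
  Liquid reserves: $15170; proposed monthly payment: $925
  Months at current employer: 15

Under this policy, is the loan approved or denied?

Credit score 722 ≥ 660 (meets base)
Total debts = (925 + 520 + 3,150) = 4,595. DTI: 4,595 ÷ 9,900 = 46.4%, over the 45% base limit.
Liquid reserves cover 15,170/925 = 16.4 months — ≥ 2 required
Employment 15 ≥ 12 months
46.4% falls in the override range (45%–48%), so the compensating-factor test applies.
Override check — reserves: 16.4 mo (ok); score: 722 (ok).
Both override conditions satisfied; DTI exception granted.

Approved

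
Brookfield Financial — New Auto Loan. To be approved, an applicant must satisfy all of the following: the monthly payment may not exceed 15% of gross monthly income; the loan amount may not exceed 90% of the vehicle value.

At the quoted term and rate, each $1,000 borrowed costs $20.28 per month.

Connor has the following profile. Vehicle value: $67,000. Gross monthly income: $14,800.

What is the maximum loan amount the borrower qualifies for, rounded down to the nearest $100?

$60,300

Payment cap: 15% × $14,800 = $2,220/month.
At $20.28 per $1,000, that supports 2,220/20.28 × 1,000 ≈ $109,467 → $109,400.
LTV cap: 90% × $67,000 = $60,300 → $60,300.
Binding constraint: loan-to-value.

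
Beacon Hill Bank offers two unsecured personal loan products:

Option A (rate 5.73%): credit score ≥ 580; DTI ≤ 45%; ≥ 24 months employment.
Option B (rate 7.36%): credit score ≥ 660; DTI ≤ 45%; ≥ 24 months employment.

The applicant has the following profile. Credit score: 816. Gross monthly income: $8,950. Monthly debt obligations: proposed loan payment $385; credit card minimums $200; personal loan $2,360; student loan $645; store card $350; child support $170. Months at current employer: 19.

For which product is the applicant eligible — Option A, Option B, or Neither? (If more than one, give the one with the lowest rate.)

Neither

Total debts = (385 + 200 + 2,360 + 645 + 350 + 170) = 4,110; DTI = 4,110/8,950 = 45.9%.
Option A: score 816 ≥ 580; DTI 45.9% > 45%; employment 19 < 24 mo → does not qualify.
Option B: score 816 ≥ 660; DTI 45.9% > 45%; employment 19 < 24 mo → does not qualify.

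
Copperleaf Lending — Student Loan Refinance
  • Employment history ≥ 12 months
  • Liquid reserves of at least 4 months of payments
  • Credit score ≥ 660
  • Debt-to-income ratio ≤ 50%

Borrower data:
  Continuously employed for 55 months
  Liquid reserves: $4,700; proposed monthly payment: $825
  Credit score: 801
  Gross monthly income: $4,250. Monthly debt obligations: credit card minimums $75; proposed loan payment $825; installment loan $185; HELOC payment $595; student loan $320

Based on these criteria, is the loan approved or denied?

Employment 55 ≥ 12 months
Liquid reserves cover 4,700/825 = 5.7 months — ≥ 4 required
Credit score 801 ≥ 660 (meets)
Total monthly debts = (75 + 825 + 185 + 595 + 320) = 2,000. DTI = 2,000/4,250 = 47.1% ≤ 50%
All criteria satisfied.

Approved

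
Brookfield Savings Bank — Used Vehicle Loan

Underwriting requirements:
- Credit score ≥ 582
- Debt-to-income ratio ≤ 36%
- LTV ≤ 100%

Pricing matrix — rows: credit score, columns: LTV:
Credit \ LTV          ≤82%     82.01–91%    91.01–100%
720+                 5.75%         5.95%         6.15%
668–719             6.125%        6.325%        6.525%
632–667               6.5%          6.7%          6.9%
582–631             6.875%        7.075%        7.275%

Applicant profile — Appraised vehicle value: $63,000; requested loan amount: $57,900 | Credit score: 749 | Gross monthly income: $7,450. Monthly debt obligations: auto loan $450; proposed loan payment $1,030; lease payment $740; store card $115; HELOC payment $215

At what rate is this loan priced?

Credit score 749 ≥ 582; Total monthly debts = (450 + 1,030 + 740 + 115 + 215) = 2,550. Debt-to-income = 2,550/7,450 = 34.2% — meets 36% limit
Loan-to-value = 57,900/63,000 = 91.9% — pass (100% max)
Credit 749 → row 720+; LTV 91.9% → column 91.01–100%. Grid cell → 6.15%.

6.15%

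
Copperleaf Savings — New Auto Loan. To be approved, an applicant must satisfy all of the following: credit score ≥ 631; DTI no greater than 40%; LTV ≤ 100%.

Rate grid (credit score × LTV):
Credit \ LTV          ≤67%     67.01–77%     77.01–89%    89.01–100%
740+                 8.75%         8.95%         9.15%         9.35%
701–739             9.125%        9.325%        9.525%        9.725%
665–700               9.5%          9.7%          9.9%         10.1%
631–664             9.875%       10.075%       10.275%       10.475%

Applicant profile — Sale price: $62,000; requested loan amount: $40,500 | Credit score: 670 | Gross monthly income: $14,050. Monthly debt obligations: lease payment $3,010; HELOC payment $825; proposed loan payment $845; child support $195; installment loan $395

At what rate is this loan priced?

9.5%

Credit score 670 ≥ 631; Total monthly debts = (3,010 + 825 + 845 + 195 + 395) = 5,270. DTI = 5,270/14,050 = 37.5% ≤ 40%
LTV: 40,500 ÷ 62,000 = 65.3%, within 100% cap
Credit 670 → row 665–700; LTV 65.3% → column ≤67%. Grid cell → 9.5%.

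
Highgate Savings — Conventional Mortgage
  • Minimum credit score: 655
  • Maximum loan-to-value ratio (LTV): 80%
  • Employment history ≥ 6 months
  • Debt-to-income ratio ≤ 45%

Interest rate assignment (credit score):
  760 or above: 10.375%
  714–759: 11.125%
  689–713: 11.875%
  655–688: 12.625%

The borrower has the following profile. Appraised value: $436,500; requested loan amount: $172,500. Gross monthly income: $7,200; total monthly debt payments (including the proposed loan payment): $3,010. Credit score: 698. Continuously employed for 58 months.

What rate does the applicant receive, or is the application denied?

Credit score 698 ≥ 655 (meets minimum)
DTI = 3,010/7,200 = 41.8% ≤ 45%
Employment 58 ≥ 6 months
LTV: 172,500 ÷ 436,500 = 39.5%, within 80% cap
All requirements met. Score 698 falls in the 689–713 tier → 11.875%.

Approved at 11.875%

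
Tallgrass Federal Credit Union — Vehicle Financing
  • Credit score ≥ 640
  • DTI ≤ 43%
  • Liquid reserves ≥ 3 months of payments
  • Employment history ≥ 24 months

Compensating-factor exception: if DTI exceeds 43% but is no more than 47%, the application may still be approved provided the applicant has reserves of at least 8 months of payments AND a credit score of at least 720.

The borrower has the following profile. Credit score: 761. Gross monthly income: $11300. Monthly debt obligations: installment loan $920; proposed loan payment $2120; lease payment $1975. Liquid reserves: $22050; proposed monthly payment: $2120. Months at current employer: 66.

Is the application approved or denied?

Credit score 761 ≥ 640 (meets base)
Total debts = (920 + 2,120 + 1,975) = 5,015. DTI: 5,015 ÷ 11,300 = 44.4%, over the 43% base limit.
Reserves: 22,050 ÷ 2,120 = 10.4 months (meets 3-month minimum)
Employment 66 ≥ 24 months
44.4% falls in the override range (43%–47%), so the compensating-factor test applies.
Override check — reserves: 10.4 mo (ok); score: 761 (ok).
Both override conditions satisfied; DTI exception granted.

Approved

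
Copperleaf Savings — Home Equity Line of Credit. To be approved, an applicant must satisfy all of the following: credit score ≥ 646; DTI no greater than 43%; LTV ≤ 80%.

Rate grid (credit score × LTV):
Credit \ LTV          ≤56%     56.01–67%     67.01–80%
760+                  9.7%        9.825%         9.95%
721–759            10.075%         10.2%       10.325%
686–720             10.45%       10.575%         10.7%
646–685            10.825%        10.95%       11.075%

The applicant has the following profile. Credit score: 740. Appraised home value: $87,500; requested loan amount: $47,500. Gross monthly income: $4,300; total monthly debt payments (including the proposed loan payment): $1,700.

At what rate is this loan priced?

10.075%

Credit score 740 ≥ 646; DTI = 1,700/4,300 = 39.5% ≤ 43%
LTV: 47,500 ÷ 87,500 = 54.3%, within 80% cap
Credit 740 → row 721–759; LTV 54.3% → column ≤56%. Grid cell → 10.075%.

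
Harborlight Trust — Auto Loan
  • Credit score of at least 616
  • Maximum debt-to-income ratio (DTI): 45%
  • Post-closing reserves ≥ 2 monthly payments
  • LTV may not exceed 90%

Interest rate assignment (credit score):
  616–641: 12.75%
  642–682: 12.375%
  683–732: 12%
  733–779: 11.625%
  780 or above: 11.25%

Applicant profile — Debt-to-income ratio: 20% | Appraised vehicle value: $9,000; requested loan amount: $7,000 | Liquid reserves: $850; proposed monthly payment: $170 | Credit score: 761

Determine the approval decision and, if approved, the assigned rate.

Credit score 761 ≥ 616 (meets minimum)
Reserves = 850/170 = 5.0 months ≥ 2
DTI 20% is within the 45% limit
LTV: 7,000 ÷ 9,000 = 77.8%, within 90% cap
All requirements met. Score 761 falls in the 733–779 tier → 11.625%.

Approved at 11.625%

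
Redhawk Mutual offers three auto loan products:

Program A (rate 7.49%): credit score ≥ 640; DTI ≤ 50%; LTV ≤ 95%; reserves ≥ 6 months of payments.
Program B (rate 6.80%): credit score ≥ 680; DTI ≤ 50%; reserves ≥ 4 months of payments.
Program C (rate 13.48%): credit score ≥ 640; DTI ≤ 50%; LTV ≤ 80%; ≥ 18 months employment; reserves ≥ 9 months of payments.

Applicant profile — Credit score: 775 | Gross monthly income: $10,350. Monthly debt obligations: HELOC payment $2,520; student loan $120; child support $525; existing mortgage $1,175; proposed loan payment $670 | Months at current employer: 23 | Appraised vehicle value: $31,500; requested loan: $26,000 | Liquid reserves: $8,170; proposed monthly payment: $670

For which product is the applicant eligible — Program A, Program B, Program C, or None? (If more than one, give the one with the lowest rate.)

Total debts = (2,520 + 120 + 525 + 1,175 + 670) = 5,010; DTI = 5,010/10,350 = 48.4%.
LTV = 26,000/31,500 = 82.5%.
Reserves = 8,170/670 = 12.2 months.
Program A: score 775 ≥ 640; DTI 48.4% ≤ 50%; LTV 82.5% ≤ 95%; reserves 12.2 ≥ 6 mo → qualifies.
Program B: score 775 ≥ 680; DTI 48.4% ≤ 50%; reserves 12.2 ≥ 4 mo → qualifies.
Program C: score 775 ≥ 640; DTI 48.4% ≤ 50%; LTV 82.5% > 80%; employment 23 ≥ 18 mo; reserves 12.2 ≥ 9 mo → does not qualify.
Qualifying: Program A, Program B. Lowest rate is 6.80% → Program B.

Program B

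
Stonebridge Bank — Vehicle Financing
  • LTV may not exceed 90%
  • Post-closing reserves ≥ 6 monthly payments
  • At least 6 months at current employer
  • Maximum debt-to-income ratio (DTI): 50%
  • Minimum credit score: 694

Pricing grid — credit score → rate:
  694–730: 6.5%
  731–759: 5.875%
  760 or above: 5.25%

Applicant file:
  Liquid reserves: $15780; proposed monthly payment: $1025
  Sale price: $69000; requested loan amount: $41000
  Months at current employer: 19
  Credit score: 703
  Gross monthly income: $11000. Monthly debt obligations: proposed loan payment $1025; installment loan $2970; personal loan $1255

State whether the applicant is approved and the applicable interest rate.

Approved at 6.5%

Credit score 703 ≥ 694 (meets minimum)
Loan-to-value = 41,000/69,000 = 59.4% — pass (90% max)
Employment 19 ≥ 6 months
Total monthly debts = (1,025 + 2,970 + 1,255) = 5,250. Debt-to-income = 5,250/11,000 = 47.7% — meets 50% limit
Reserves: 15,780 ÷ 1,025 = 15.4 months (meets 6-month minimum)
All requirements met. Score 703 falls in the 694–730 tier → 6.5%.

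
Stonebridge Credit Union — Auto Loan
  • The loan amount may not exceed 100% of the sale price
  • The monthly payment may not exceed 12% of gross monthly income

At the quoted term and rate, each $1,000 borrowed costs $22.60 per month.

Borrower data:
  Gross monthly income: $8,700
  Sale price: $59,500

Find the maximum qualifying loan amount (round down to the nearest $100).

Payment cap: 12% × $8,700 = $1,044/month.
At $22.60 per $1,000, that supports 1,044/22.60 × 1,000 ≈ $46,194 → $46,100.
LTV cap: 100% × $59,500 = $59,500 → $59,500.
Binding constraint: payment-to-income.

$46,100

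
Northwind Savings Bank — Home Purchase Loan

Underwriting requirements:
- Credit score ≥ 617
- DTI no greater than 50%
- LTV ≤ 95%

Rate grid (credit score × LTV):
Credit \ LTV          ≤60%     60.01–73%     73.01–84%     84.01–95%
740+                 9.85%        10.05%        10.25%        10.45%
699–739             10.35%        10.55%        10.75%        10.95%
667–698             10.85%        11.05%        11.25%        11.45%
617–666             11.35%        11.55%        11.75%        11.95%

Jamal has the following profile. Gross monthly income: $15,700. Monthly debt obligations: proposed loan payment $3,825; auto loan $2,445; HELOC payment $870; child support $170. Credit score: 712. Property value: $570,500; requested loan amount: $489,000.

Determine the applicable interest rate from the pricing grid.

10.95%

Credit score 712 ≥ 617; Total monthly debts = (3,825 + 2,445 + 870 + 170) = 7,310. DTI: 7,310 ÷ 15,700 = 46.6%, within the 50% cap
LTV = 489,000/570,500 = 85.7% ≤ 95%
Score 712 is in the 699–739 band; LTV 85.7% is in the 84.01–95% band → 10.95%.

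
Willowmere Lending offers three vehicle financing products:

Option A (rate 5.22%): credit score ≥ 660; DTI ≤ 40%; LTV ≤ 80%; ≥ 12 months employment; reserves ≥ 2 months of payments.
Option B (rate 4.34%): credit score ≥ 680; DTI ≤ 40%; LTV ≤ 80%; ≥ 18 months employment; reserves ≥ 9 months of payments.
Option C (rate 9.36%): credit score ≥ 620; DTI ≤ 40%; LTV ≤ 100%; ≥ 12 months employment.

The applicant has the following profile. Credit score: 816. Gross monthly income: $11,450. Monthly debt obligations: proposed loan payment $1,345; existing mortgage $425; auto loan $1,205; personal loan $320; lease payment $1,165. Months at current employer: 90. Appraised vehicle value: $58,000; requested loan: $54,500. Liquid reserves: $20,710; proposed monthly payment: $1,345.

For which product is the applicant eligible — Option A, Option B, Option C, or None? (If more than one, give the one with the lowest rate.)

Option C

Total debts = (1,345 + 425 + 1,205 + 320 + 1,165) = 4,460; DTI = 4,460/11,450 = 39%.
LTV = 54,500/58,000 = 94%.
Reserves = 20,710/1,345 = 15.4 months.
Option A: score 816 ≥ 660; DTI 39% ≤ 40%; LTV 94% > 80%; employment 90 ≥ 12 mo; reserves 15.4 ≥ 2 mo → does not qualify.
Option B: score 816 ≥ 680; DTI 39% ≤ 40%; LTV 94% > 80%; employment 90 ≥ 18 mo; reserves 15.4 ≥ 9 mo → does not qualify.
Option C: score 816 ≥ 620; DTI 39% ≤ 40%; LTV 94% ≤ 100%; employment 90 ≥ 12 mo → qualifies.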